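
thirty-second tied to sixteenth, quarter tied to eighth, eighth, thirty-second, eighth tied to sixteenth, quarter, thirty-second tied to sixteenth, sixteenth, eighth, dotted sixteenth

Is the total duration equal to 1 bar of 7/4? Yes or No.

One bar of 7/4 = 56 thirty-second notes.
Working in thirty-second notes: thirty-second tied to sixteenth (thirty-second + sixteenth) = 3; quarter tied to eighth (quarter + eighth) = 12; eighth = 4; thirty-second = 1; eighth tied to sixteenth (eighth + sixteenth) = 6; quarter = 8; thirty-second tied to sixteenth (thirty-second + sixteenth) = 3; sixteenth = 2; eighth = 4; dotted sixteenth = 3.
Sum: 3 + 12 + 4 + 1 + 6 + 8 + 3 + 2 + 4 + 3 = 46.
46 falls short of 56, so the answer is No.

No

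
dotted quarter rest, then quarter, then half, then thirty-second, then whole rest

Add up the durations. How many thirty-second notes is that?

Convert each value to thirty-second notes: dotted quarter rest = 12; quarter = 8; half = 16; thirty-second = 1; whole rest = 32.
Sum: 12 + 8 + 16 + 1 + 32 = 69 thirty-second notes.

69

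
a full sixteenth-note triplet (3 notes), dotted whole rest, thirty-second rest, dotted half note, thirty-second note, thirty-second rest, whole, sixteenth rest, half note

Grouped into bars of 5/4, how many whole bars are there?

One bar of 5/4 = 40 thirty-second notes.
Working in thirty-second notes: a full sixteenth-note triplet (3 notes) (three triplet sixteenths span one eighth) = 4; dotted whole rest = 48; thirty-second rest = 1; dotted half note = 24; thirty-second note = 1; thirty-second rest = 1; whole = 32; sixteenth rest = 2; half note = 16.
Adding: 4 + 48 + 1 + 24 + 1 + 1 + 32 + 2 + 16 = 129.
129 ÷ 40 = 3 complete bars with 9 left over.

3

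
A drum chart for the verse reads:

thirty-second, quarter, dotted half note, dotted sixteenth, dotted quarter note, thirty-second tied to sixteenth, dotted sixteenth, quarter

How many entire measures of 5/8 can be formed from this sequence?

3

One bar of 5/8 = 20 thirty-second notes.
Working in thirty-second notes: thirty-second = 1; quarter = 8; dotted half note = 24; dotted sixteenth = 3; dotted quarter note = 12; thirty-second tied to sixteenth (thirty-second + sixteenth) = 3; dotted sixteenth = 3; quarter = 8.
Adding: 1 + 8 + 24 + 3 + 12 + 3 + 3 + 8 = 62.
62 ÷ 20 = 3 complete bars with 2 left over.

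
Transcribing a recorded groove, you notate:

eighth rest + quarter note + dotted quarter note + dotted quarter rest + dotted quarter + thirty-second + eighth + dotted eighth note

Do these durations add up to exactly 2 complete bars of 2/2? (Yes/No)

No

One bar of 2/2 = 32 thirty-second notes, so 2 bars = 64.
Express everything in thirty-second notes: eighth rest = 4; quarter note = 8; dotted quarter note = 12; dotted quarter rest = 12; dotted quarter = 12; thirty-second = 1; eighth = 4; dotted eighth note = 6.
Altogether 4 + 8 + 12 + 12 + 12 + 1 + 4 + 6 = 59.
59 falls short of 64, so the answer is No.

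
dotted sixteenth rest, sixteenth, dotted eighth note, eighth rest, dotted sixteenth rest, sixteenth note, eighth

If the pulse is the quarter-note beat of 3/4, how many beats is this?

One quarter-note beat = 8 thirty-second notes.
Each duration in thirty-second notes: dotted sixteenth rest = 3; sixteenth = 2; dotted eighth note = 6; eighth rest = 4; dotted sixteenth rest = 3; sixteenth note = 2; eighth = 4.
Altogether 3 + 2 + 6 + 4 + 3 + 2 + 4 = 24.
24 ÷ 8 = 3 beats.

3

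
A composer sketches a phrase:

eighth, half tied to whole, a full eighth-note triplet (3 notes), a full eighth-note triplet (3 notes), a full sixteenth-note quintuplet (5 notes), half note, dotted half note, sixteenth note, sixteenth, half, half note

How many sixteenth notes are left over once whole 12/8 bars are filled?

4

One bar of 12/8 = 24 sixteenth notes.
Convert each value to sixteenth notes: eighth = 2; half tied to whole (half + whole) = 24; a full eighth-note triplet (3 notes) (three triplet eighths span one quarter) = 4; a full eighth-note triplet (3 notes) (three triplet eighths span one quarter) = 4; a full sixteenth-note quintuplet (5 notes) (five quintuplet sixteenths span one quarter) = 4; half note = 8; dotted half note = 12; sixteenth note = 1; sixteenth = 1; half = 8; half note = 8.
Sum: 2 + 24 + 4 + 4 + 4 + 8 + 12 + 1 + 1 + 8 + 8 = 76.
76 ÷ 24 = 3 complete bars with 4 sixteenth notes remaining.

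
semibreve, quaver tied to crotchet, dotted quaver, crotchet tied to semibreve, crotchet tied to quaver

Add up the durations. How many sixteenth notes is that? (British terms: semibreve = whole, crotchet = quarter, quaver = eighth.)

Working in sixteenth notes: semibreve = 16; quaver tied to crotchet (quaver + crotchet) = 6; dotted quaver = 3; crotchet tied to semibreve (crotchet + semibreve) = 20; crotchet tied to quaver (crotchet + quaver) = 6.
Adding: 16 + 6 + 3 + 20 + 6 = 51 sixteenth notes.

51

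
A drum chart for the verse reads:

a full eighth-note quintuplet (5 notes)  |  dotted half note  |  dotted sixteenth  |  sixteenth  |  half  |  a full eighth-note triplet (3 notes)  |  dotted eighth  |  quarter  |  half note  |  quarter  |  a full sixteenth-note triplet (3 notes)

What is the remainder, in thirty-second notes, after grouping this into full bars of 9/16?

3

One bar of 9/16 = 18 thirty-second notes.
Convert each value to thirty-second notes: a full eighth-note quintuplet (5 notes) (five quintuplet eighths span one half) = 16; dotted half note = 24; dotted sixteenth = 3; sixteenth = 2; half = 16; a full eighth-note triplet (3 notes) (three triplet eighths span one quarter) = 8; dotted eighth = 6; quarter = 8; half note = 16; quarter = 8; a full sixteenth-note triplet (3 notes) (three triplet sixteenths span one eighth) = 4.
Total: 16 + 24 + 3 + 2 + 16 + 8 + 6 + 8 + 16 + 8 + 4 = 111.
111 ÷ 18 = 6 complete bars with 3 thirty-second notes remaining.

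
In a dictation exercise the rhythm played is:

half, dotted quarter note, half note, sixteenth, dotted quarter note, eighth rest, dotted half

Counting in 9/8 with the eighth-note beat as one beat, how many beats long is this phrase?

21.5

One eighth-note beat = 2 sixteenth notes.
Express everything in sixteenth notes: half = 8; dotted quarter note = 6; half note = 8; sixteenth = 1; dotted quarter note = 6; eighth rest = 2; dotted half = 12.
Total: 8 + 6 + 8 + 1 + 6 + 2 + 12 = 43.
43 ÷ 2 = 21.5 beats.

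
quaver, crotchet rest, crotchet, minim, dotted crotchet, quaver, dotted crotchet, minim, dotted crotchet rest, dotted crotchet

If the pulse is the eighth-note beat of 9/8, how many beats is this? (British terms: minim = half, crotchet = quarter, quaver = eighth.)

26

One eighth-note beat = 2 sixteenth notes.
In sixteenth notes: quaver = 2; crotchet rest = 4; crotchet = 4; minim = 8; dotted crotchet = 6; quaver = 2; dotted crotchet = 6; minim = 8; dotted crotchet rest = 6; dotted crotchet = 6.
Total: 2 + 4 + 4 + 8 + 6 + 2 + 6 + 8 + 6 + 6 = 52.
52 ÷ 2 = 26 beats.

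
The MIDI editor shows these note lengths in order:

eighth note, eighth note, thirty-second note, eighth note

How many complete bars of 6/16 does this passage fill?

1

One bar of 6/16 = 12 thirty-second notes.
Convert each value to thirty-second notes: eighth note = 4; eighth note = 4; thirty-second note = 1; eighth note = 4.
Altogether 4 + 4 + 1 + 4 = 13.
13 ÷ 12 = 1 complete bar with 1 left over.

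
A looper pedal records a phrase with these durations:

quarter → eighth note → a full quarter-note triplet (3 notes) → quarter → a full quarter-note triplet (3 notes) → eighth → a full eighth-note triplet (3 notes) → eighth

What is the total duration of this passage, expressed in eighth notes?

Express everything in eighth notes: quarter = 2; eighth note = 1; a full quarter-note triplet (3 notes) (three triplet quarters span one half) = 4; quarter = 2; a full quarter-note triplet (3 notes) (three triplet quarters span one half) = 4; eighth = 1; a full eighth-note triplet (3 notes) (three triplet eighths span one quarter) = 2; eighth = 1.
Adding: 2 + 1 + 4 + 2 + 4 + 1 + 2 + 1 = 17 eighth notes.

17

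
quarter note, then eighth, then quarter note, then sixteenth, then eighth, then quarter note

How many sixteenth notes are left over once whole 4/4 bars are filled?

One bar of 4/4 = 16 sixteenth notes.
Express everything in sixteenth notes: quarter note = 4; eighth = 2; quarter note = 4; sixteenth = 1; eighth = 2; quarter note = 4.
Altogether 4 + 2 + 4 + 1 + 2 + 4 = 17.
17 ÷ 16 = 1 complete bar with 1 sixteenth note remaining.

1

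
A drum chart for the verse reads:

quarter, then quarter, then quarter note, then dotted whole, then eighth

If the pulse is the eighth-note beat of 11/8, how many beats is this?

19

One eighth-note beat = 2 sixteenth notes.
Each duration in sixteenth notes: quarter = 4; quarter = 4; quarter note = 4; dotted whole = 24; eighth = 2.
Total: 4 + 4 + 4 + 24 + 2 = 38.
38 ÷ 2 = 19 beats.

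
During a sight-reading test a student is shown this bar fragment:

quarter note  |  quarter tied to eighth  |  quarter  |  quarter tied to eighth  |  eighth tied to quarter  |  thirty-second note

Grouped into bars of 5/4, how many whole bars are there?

1

One bar of 5/4 = 40 thirty-second notes.
Express everything in thirty-second notes: quarter note = 8; quarter tied to eighth (quarter + eighth) = 12; quarter = 8; quarter tied to eighth (quarter + eighth) = 12; eighth tied to quarter (eighth + quarter) = 12; thirty-second note = 1.
Sum: 8 + 12 + 8 + 12 + 12 + 1 = 53.
53 ÷ 40 = 1 complete bar with 13 left over.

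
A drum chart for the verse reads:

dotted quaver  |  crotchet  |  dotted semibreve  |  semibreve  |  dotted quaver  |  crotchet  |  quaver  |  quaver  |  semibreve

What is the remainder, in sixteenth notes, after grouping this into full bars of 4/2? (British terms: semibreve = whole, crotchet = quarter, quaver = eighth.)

One bar of 4/2 = 32 sixteenth notes.
Convert each value to sixteenth notes: dotted quaver = 3; crotchet = 4; dotted semibreve = 24; semibreve = 16; dotted quaver = 3; crotchet = 4; quaver = 2; quaver = 2; semibreve = 16.
Sum: 3 + 4 + 24 + 16 + 3 + 4 + 2 + 2 + 16 = 74.
74 ÷ 32 = 2 complete bars with 10 sixteenth notes remaining.

10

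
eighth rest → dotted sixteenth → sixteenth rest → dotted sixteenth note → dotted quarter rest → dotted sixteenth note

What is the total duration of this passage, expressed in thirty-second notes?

Each duration in thirty-second notes: eighth rest = 4; dotted sixteenth = 3; sixteenth rest = 2; dotted sixteenth note = 3; dotted quarter rest = 12; dotted sixteenth note = 3.
Sum: 4 + 3 + 2 + 3 + 12 + 3 = 27 thirty-second notes.

27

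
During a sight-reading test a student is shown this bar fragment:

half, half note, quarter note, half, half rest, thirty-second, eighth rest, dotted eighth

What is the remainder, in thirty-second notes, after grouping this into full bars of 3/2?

One bar of 3/2 = 48 thirty-second notes.
Convert each value to thirty-second notes: half = 16; half note = 16; quarter note = 8; half = 16; half rest = 16; thirty-second = 1; eighth rest = 4; dotted eighth = 6.
Sum: 16 + 16 + 8 + 16 + 16 + 1 + 4 + 6 = 83.
83 ÷ 48 = 1 complete bar with 35 thirty-second notes remaining.

35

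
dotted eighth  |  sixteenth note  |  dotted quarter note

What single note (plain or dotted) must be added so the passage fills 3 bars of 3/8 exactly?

3 bars of 3/8 = 18 sixteenth notes.
Convert each value to sixteenth notes: dotted eighth = 3; sixteenth note = 1; dotted quarter note = 6.
Sum: 3 + 1 + 6 = 10.
Remaining: 18 − 10 = 8 sixteenth notes, which is a half note.

half note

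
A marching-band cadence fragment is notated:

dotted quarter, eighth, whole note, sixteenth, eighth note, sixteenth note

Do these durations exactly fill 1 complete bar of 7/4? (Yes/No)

Yes

One bar of 7/4 = 28 sixteenth notes.
Working in sixteenth notes: dotted quarter = 6; eighth = 2; whole note = 16; sixteenth = 1; eighth note = 2; sixteenth note = 1.
Altogether 6 + 2 + 16 + 1 + 2 + 1 = 28.
28 equals 28, so the answer is Yes.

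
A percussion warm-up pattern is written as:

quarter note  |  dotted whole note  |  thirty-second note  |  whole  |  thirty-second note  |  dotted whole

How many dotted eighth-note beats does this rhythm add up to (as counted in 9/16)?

23

One dotted eighth-note beat = 6 thirty-second notes.
Convert each value to thirty-second notes: quarter note = 8; dotted whole note = 48; thirty-second note = 1; whole = 32; thirty-second note = 1; dotted whole = 48.
Altogether 8 + 48 + 1 + 32 + 1 + 48 = 138.
138 ÷ 6 = 23 beats.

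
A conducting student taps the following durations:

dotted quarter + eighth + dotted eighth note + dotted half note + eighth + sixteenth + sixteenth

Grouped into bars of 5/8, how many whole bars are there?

One bar of 5/8 = 10 sixteenth notes.
Express everything in sixteenth notes: dotted quarter = 6; eighth = 2; dotted eighth note = 3; dotted half note = 12; eighth = 2; sixteenth = 1; sixteenth = 1.
Adding: 6 + 2 + 3 + 12 + 2 + 1 + 1 = 27.
27 ÷ 10 = 2 complete bars with 7 left over.

2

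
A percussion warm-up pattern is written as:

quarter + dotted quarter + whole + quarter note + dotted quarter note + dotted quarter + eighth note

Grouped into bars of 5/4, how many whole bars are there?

2

One bar of 5/4 = 10 eighth notes.
Each duration in eighth notes: quarter = 2; dotted quarter = 3; whole = 8; quarter note = 2; dotted quarter note = 3; dotted quarter = 3; eighth note = 1.
Altogether 2 + 3 + 8 + 2 + 3 + 3 + 1 = 22.
22 ÷ 10 = 2 complete bars with 2 left over.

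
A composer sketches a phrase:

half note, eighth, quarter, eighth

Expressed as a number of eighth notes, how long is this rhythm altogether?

Express everything in eighth notes: half note = 4; eighth = 1; quarter = 2; eighth = 1.
Adding: 4 + 1 + 2 + 1 = 8 eighth notes.

8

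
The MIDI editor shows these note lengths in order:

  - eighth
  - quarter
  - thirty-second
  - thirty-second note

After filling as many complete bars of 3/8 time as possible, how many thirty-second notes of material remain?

One bar of 3/8 = 12 thirty-second notes.
In thirty-second notes: eighth = 4; quarter = 8; thirty-second = 1; thirty-second note = 1.
Total: 4 + 8 + 1 + 1 = 14.
14 ÷ 12 = 1 complete bar with 2 thirty-second notes remaining.

2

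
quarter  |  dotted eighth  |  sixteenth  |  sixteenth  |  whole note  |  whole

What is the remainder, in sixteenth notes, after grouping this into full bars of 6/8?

5

One bar of 6/8 = 12 sixteenth notes.
Convert each value to sixteenth notes: quarter = 4; dotted eighth = 3; sixteenth = 1; sixteenth = 1; whole note = 16; whole = 16.
Adding: 4 + 3 + 1 + 1 + 16 + 16 = 41.
41 ÷ 12 = 3 complete bars with 5 sixteenth notes remaining.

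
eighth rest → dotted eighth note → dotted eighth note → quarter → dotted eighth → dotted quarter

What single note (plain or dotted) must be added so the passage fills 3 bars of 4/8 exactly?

3 bars of 4/8 = 24 sixteenth notes.
Convert each value to sixteenth notes: eighth rest = 2; dotted eighth note = 3; dotted eighth note = 3; quarter = 4; dotted eighth = 3; dotted quarter = 6.
Total: 2 + 3 + 3 + 4 + 3 + 6 = 21.
Remaining: 24 − 21 = 3 sixteenth notes, which is a dotted eighth note.

dotted eighth note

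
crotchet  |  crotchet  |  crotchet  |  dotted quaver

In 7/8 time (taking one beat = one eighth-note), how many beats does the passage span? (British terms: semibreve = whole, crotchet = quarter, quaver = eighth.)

7.5

One eighth-note beat = 2 sixteenth notes.
Express everything in sixteenth notes: crotchet = 4; crotchet = 4; crotchet = 4; dotted quaver = 3.
Altogether 4 + 4 + 4 + 3 = 15.
15 ÷ 2 = 7.5 beats.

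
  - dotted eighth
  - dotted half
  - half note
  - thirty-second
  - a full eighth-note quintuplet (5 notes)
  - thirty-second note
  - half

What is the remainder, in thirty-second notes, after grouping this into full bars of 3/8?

8

One bar of 3/8 = 12 thirty-second notes.
Working in thirty-second notes: dotted eighth = 6; dotted half = 24; half note = 16; thirty-second = 1; a full eighth-note quintuplet (5 notes) (five quintuplet eighths span one half) = 16; thirty-second note = 1; half = 16.
Adding: 6 + 24 + 16 + 1 + 16 + 1 + 16 = 80.
80 ÷ 12 = 6 complete bars with 8 thirty-second notes remaining.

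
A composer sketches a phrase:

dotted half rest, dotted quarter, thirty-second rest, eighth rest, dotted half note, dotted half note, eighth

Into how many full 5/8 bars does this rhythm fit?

One bar of 5/8 = 20 thirty-second notes.
Working in thirty-second notes: dotted half rest = 24; dotted quarter = 12; thirty-second rest = 1; eighth rest = 4; dotted half note = 24; dotted half note = 24; eighth = 4.
Total: 24 + 12 + 1 + 4 + 24 + 24 + 4 = 93.
93 ÷ 20 = 4 complete bars with 13 left over.

4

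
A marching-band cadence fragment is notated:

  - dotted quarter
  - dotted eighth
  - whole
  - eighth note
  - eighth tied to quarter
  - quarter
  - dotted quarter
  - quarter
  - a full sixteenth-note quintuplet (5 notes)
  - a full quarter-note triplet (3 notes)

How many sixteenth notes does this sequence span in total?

Convert each value to sixteenth notes: dotted quarter = 6; dotted eighth = 3; whole = 16; eighth note = 2; eighth tied to quarter (eighth + quarter) = 6; quarter = 4; dotted quarter = 6; quarter = 4; a full sixteenth-note quintuplet (5 notes) (five quintuplet sixteenths span one quarter) = 4; a full quarter-note triplet (3 notes) (three triplet quarters span one half) = 8.
Adding: 6 + 3 + 16 + 2 + 6 + 4 + 6 + 4 + 4 + 8 = 59 sixteenth notes.

59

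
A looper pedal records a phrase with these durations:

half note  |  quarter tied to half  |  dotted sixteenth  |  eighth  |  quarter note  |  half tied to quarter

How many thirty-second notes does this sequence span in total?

79

Each duration in thirty-second notes: half note = 16; quarter tied to half (quarter + half) = 24; dotted sixteenth = 3; eighth = 4; quarter note = 8; half tied to quarter (half + quarter) = 24.
Adding: 16 + 24 + 3 + 4 + 8 + 24 = 79 thirty-second notes.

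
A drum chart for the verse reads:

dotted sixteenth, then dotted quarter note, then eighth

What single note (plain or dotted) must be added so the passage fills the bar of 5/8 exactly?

thirty-second note

The bar of 5/8 = 20 thirty-second notes.
Each duration in thirty-second notes: dotted sixteenth = 3; dotted quarter note = 12; eighth = 4.
Total: 3 + 12 + 4 = 19.
Remaining: 20 − 19 = 1 thirty-second note, which is a thirty-second note.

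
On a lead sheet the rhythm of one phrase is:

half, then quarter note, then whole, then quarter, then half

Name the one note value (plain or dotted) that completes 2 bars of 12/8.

2 bars of 12/8 = 12 quarter notes.
Express everything in quarter notes: half = 2; quarter note = 1; whole = 4; quarter = 1; half = 2.
Altogether 2 + 1 + 4 + 1 + 2 = 10.
Remaining: 12 − 10 = 2 quarter notes, which is a half note.

half note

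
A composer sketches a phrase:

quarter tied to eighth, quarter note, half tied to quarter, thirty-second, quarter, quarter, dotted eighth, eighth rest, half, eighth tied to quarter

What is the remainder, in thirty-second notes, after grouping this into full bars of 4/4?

One bar of 4/4 = 32 thirty-second notes.
Each duration in thirty-second notes: quarter tied to eighth (quarter + eighth) = 12; quarter note = 8; half tied to quarter (half + quarter) = 24; thirty-second = 1; quarter = 8; quarter = 8; dotted eighth = 6; eighth rest = 4; half = 16; eighth tied to quarter (eighth + quarter) = 12.
Altogether 12 + 8 + 24 + 1 + 8 + 8 + 6 + 4 + 16 + 12 = 99.
99 ÷ 32 = 3 complete bars with 3 thirty-second notes remaining.

3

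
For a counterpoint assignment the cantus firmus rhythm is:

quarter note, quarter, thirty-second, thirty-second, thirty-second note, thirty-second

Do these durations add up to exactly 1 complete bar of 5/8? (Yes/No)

Yes

One bar of 5/8 = 20 thirty-second notes.
Convert each value to thirty-second notes: quarter note = 8; quarter = 8; thirty-second = 1; thirty-second = 1; thirty-second note = 1; thirty-second = 1.
Altogether 8 + 8 + 1 + 1 + 1 + 1 = 20.
20 equals 20, so the answer is Yes.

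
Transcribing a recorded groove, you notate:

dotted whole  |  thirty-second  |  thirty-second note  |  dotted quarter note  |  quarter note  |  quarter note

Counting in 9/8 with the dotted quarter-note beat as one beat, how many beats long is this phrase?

One dotted quarter-note beat = 12 thirty-second notes.
Working in thirty-second notes: dotted whole = 48; thirty-second = 1; thirty-second note = 1; dotted quarter note = 12; quarter note = 8; quarter note = 8.
Adding: 48 + 1 + 1 + 12 + 8 + 8 = 78.
78 ÷ 12 = 6.5 beats.

6.5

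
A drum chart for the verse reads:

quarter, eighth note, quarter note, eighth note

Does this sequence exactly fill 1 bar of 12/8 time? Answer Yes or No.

No

One bar of 12/8 = 12 eighth notes.
In eighth notes: quarter = 2; eighth note = 1; quarter note = 2; eighth note = 1.
Sum: 2 + 1 + 2 + 1 = 6.
6 falls short of 12, so the answer is No.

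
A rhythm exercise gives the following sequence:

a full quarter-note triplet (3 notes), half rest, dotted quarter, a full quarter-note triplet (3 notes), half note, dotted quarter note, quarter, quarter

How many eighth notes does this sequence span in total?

26

In eighth notes: a full quarter-note triplet (3 notes) (three triplet quarters span one half) = 4; half rest = 4; dotted quarter = 3; a full quarter-note triplet (3 notes) (three triplet quarters span one half) = 4; half note = 4; dotted quarter note = 3; quarter = 2; quarter = 2.
Total: 4 + 4 + 3 + 4 + 4 + 3 + 2 + 2 = 26 eighth notes.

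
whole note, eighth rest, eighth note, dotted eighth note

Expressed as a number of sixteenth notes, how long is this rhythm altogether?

23

Convert each value to sixteenth notes: whole note = 16; eighth rest = 2; eighth note = 2; dotted eighth note = 3.
Sum: 16 + 2 + 2 + 3 = 23 sixteenth notes.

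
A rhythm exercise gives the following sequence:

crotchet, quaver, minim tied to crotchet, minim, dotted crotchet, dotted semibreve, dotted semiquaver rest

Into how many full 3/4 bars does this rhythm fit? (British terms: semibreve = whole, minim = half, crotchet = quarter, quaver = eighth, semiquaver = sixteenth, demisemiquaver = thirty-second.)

One bar of 3/4 = 24 thirty-second notes.
Working in thirty-second notes: crotchet = 8; quaver = 4; minim tied to crotchet (minim + crotchet) = 24; minim = 16; dotted crotchet = 12; dotted semibreve = 48; dotted semiquaver rest = 3.
Total: 8 + 4 + 24 + 16 + 12 + 48 + 3 = 115.
115 ÷ 24 = 4 complete bars with 19 left over.

4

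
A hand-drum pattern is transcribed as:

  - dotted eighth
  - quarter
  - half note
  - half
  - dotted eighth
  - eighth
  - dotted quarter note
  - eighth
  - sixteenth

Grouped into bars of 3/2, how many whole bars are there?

One bar of 3/2 = 24 sixteenth notes.
Express everything in sixteenth notes: dotted eighth = 3; quarter = 4; half note = 8; half = 8; dotted eighth = 3; eighth = 2; dotted quarter note = 6; eighth = 2; sixteenth = 1.
Altogether 3 + 4 + 8 + 8 + 3 + 2 + 6 + 2 + 1 = 37.
37 ÷ 24 = 1 complete bar with 13 left over.

1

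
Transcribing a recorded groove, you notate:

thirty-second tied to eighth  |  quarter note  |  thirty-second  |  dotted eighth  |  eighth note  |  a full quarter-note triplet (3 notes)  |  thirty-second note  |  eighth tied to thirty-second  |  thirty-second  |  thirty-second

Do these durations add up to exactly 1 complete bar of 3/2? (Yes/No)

Yes

One bar of 3/2 = 48 thirty-second notes.
Convert each value to thirty-second notes: thirty-second tied to eighth (thirty-second + eighth) = 5; quarter note = 8; thirty-second = 1; dotted eighth = 6; eighth note = 4; a full quarter-note triplet (3 notes) (three triplet quarters span one half) = 16; thirty-second note = 1; eighth tied to thirty-second (eighth + thirty-second) = 5; thirty-second = 1; thirty-second = 1.
Altogether 5 + 8 + 1 + 6 + 4 + 16 + 1 + 5 + 1 + 1 = 48.
48 equals 48, so the answer is Yes.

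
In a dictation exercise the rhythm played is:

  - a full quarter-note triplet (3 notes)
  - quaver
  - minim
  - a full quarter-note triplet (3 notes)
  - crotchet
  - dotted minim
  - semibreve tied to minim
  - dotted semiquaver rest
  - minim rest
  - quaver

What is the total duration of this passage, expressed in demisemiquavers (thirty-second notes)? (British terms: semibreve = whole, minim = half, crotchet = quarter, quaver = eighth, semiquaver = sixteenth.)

In thirty-second notes: a full quarter-note triplet (3 notes) (three triplet quarters span one half) = 16; quaver = 4; minim = 16; a full quarter-note triplet (3 notes) (three triplet quarters span one half) = 16; crotchet = 8; dotted minim = 24; semibreve tied to minim (semibreve + minim) = 48; dotted semiquaver rest = 3; minim rest = 16; quaver = 4.
Sum: 16 + 4 + 16 + 16 + 8 + 24 + 48 + 3 + 16 + 4 = 155 thirty-second notes.

155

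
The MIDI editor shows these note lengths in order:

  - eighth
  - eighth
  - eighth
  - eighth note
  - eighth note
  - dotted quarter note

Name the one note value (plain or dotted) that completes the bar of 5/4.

The bar of 5/4 = 10 eighth notes.
Each duration in eighth notes: eighth = 1; eighth = 1; eighth = 1; eighth note = 1; eighth note = 1; dotted quarter note = 3.
Altogether 1 + 1 + 1 + 1 + 1 + 3 = 8.
Remaining: 10 − 8 = 2 eighth notes, which is a quarter note.

quarter note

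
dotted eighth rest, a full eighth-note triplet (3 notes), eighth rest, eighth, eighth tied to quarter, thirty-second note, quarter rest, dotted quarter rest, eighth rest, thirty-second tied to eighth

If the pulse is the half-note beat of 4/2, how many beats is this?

4

One half-note beat = 16 thirty-second notes.
In thirty-second notes: dotted eighth rest = 6; a full eighth-note triplet (3 notes) (three triplet eighths span one quarter) = 8; eighth rest = 4; eighth = 4; eighth tied to quarter (eighth + quarter) = 12; thirty-second note = 1; quarter rest = 8; dotted quarter rest = 12; eighth rest = 4; thirty-second tied to eighth (thirty-second + eighth) = 5.
Sum: 6 + 8 + 4 + 4 + 12 + 1 + 8 + 12 + 4 + 5 = 64.
64 ÷ 16 = 4 beats.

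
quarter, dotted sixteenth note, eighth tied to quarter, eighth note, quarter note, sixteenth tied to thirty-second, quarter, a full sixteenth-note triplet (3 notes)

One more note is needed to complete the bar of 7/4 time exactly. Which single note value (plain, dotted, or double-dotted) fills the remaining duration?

The bar of 7/4 = 56 thirty-second notes.
Express everything in thirty-second notes: quarter = 8; dotted sixteenth note = 3; eighth tied to quarter (eighth + quarter) = 12; eighth note = 4; quarter note = 8; sixteenth tied to thirty-second (sixteenth + thirty-second) = 3; quarter = 8; a full sixteenth-note triplet (3 notes) (three triplet sixteenths span one eighth) = 4.
Sum: 8 + 3 + 12 + 4 + 8 + 3 + 8 + 4 = 50.
Remaining: 56 − 50 = 6 thirty-second notes, which is a dotted eighth note.

dotted eighth note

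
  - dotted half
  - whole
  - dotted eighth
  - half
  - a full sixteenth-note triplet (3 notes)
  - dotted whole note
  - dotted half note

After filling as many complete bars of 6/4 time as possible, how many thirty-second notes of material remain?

10

One bar of 6/4 = 24 sixteenth notes.
Convert each value to sixteenth notes: dotted half = 12; whole = 16; dotted eighth = 3; half = 8; a full sixteenth-note triplet (3 notes) (three triplet sixteenths span one eighth) = 2; dotted whole note = 24; dotted half note = 12.
Altogether 12 + 16 + 3 + 8 + 2 + 24 + 12 = 77.
77 ÷ 24 = 3 complete bars with 5 sixteenth notes remaining = 10 thirty-second notes.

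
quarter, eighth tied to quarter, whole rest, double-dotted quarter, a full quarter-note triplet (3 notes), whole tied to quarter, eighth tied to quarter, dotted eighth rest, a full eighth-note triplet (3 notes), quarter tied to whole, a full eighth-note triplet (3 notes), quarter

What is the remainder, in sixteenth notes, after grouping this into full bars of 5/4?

2

One bar of 5/4 = 20 sixteenth notes.
Convert each value to sixteenth notes: quarter = 4; eighth tied to quarter (eighth + quarter) = 6; whole rest = 16; double-dotted quarter = 7; a full quarter-note triplet (3 notes) (three triplet quarters span one half) = 8; whole tied to quarter (whole + quarter) = 20; eighth tied to quarter (eighth + quarter) = 6; dotted eighth rest = 3; a full eighth-note triplet (3 notes) (three triplet eighths span one quarter) = 4; quarter tied to whole (quarter + whole) = 20; a full eighth-note triplet (3 notes) (three triplet eighths span one quarter) = 4; quarter = 4.
Total: 4 + 6 + 16 + 7 + 8 + 20 + 6 + 3 + 4 + 20 + 4 + 4 = 102.
102 ÷ 20 = 5 complete bars with 2 sixteenth notes remaining.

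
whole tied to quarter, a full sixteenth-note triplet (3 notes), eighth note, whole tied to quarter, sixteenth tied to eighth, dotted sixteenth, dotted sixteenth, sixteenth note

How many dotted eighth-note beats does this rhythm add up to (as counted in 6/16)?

One dotted eighth-note beat = 6 thirty-second notes.
Working in thirty-second notes: whole tied to quarter (whole + quarter) = 40; a full sixteenth-note triplet (3 notes) (three triplet sixteenths span one eighth) = 4; eighth note = 4; whole tied to quarter (whole + quarter) = 40; sixteenth tied to eighth (sixteenth + eighth) = 6; dotted sixteenth = 3; dotted sixteenth = 3; sixteenth note = 2.
Total: 40 + 4 + 4 + 40 + 6 + 3 + 3 + 2 = 102.
102 ÷ 6 = 17 beats.

17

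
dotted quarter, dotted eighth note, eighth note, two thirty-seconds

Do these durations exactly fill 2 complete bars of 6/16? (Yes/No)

One bar of 6/16 = 12 thirty-second notes, so 2 bars = 24.
Each duration in thirty-second notes: dotted quarter = 12; dotted eighth note = 6; eighth note = 4; thirty-second = 1; thirty-second = 1.
Sum: 12 + 6 + 4 + 1 + 1 = 24.
24 equals 24, so the answer is Yes.

Yes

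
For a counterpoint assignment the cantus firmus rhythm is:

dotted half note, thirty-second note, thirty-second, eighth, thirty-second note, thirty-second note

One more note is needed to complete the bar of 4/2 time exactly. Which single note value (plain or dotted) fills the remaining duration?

whole note

The bar of 4/2 = 64 thirty-second notes.
In thirty-second notes: dotted half note = 24; thirty-second note = 1; thirty-second = 1; eighth = 4; thirty-second note = 1; thirty-second note = 1.
Total: 24 + 1 + 1 + 4 + 1 + 1 = 32.
Remaining: 64 − 32 = 32 thirty-second notes, which is a whole note.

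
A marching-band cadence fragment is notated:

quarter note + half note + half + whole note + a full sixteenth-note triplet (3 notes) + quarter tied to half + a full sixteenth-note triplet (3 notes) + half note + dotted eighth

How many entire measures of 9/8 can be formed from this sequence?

3

One bar of 9/8 = 18 sixteenth notes.
In sixteenth notes: quarter note = 4; half note = 8; half = 8; whole note = 16; a full sixteenth-note triplet (3 notes) (three triplet sixteenths span one eighth) = 2; quarter tied to half (quarter + half) = 12; a full sixteenth-note triplet (3 notes) (three triplet sixteenths span one eighth) = 2; half note = 8; dotted eighth = 3.
Altogether 4 + 8 + 8 + 16 + 2 + 12 + 2 + 8 + 3 = 63.
63 ÷ 18 = 3 complete bars with 9 left over.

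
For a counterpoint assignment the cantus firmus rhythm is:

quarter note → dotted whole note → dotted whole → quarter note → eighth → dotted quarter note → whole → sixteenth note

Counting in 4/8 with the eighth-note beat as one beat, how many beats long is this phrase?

One eighth-note beat = 2 sixteenth notes.
Each duration in sixteenth notes: quarter note = 4; dotted whole note = 24; dotted whole = 24; quarter note = 4; eighth = 2; dotted quarter note = 6; whole = 16; sixteenth note = 1.
Altogether 4 + 24 + 24 + 4 + 2 + 6 + 16 + 1 = 81.
81 ÷ 2 = 40.5 beats.

40.5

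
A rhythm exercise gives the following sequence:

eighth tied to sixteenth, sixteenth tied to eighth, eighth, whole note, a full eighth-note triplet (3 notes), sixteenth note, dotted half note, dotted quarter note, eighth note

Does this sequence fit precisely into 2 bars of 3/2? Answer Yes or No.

One bar of 3/2 = 24 sixteenth notes, so 2 bars = 48.
Working in sixteenth notes: eighth tied to sixteenth (eighth + sixteenth) = 3; sixteenth tied to eighth (sixteenth + eighth) = 3; eighth = 2; whole note = 16; a full eighth-note triplet (3 notes) (three triplet eighths span one quarter) = 4; sixteenth note = 1; dotted half note = 12; dotted quarter note = 6; eighth note = 2.
Adding: 3 + 3 + 2 + 16 + 4 + 1 + 12 + 6 + 2 = 49.
49 exceeds 48, so the answer is No.

No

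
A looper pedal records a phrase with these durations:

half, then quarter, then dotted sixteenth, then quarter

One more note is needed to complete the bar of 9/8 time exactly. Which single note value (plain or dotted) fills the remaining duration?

thirty-second note

The bar of 9/8 = 36 thirty-second notes.
Working in thirty-second notes: half = 16; quarter = 8; dotted sixteenth = 3; quarter = 8.
Adding: 16 + 8 + 3 + 8 = 35.
Remaining: 36 − 35 = 1 thirty-second note, which is a thirty-second note.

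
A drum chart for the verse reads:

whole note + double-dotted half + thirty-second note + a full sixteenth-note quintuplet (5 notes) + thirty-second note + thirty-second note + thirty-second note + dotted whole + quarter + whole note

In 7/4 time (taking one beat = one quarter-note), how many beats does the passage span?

20

One quarter-note beat = 8 thirty-second notes.
In thirty-second notes: whole note = 32; double-dotted half = 28; thirty-second note = 1; a full sixteenth-note quintuplet (5 notes) (five quintuplet sixteenths span one quarter) = 8; thirty-second note = 1; thirty-second note = 1; thirty-second note = 1; dotted whole = 48; quarter = 8; whole note = 32.
Sum: 32 + 28 + 1 + 8 + 1 + 1 + 1 + 48 + 8 + 32 = 160.
160 ÷ 8 = 20 beats.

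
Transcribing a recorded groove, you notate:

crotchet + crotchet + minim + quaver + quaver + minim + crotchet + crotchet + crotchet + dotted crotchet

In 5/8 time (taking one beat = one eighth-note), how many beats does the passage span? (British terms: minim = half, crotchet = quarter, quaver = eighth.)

One eighth-note beat = 2 sixteenth notes.
Each duration in sixteenth notes: crotchet = 4; crotchet = 4; minim = 8; quaver = 2; quaver = 2; minim = 8; crotchet = 4; crotchet = 4; crotchet = 4; dotted crotchet = 6.
Altogether 4 + 4 + 8 + 2 + 2 + 8 + 4 + 4 + 4 + 6 = 46.
46 ÷ 2 = 23 beats.

23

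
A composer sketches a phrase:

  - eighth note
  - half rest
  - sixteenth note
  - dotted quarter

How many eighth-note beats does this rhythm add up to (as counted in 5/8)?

One eighth-note beat = 2 sixteenth notes.
Each duration in sixteenth notes: eighth note = 2; half rest = 8; sixteenth note = 1; dotted quarter = 6.
Adding: 2 + 8 + 1 + 6 = 17.
17 ÷ 2 = 8.5 beats.

8.5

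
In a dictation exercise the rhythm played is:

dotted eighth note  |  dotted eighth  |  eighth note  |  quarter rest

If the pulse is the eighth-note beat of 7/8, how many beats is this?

6

One eighth-note beat = 2 sixteenth notes.
In sixteenth notes: dotted eighth note = 3; dotted eighth = 3; eighth note = 2; quarter rest = 4.
Sum: 3 + 3 + 2 + 4 = 12.
12 ÷ 2 = 6 beats.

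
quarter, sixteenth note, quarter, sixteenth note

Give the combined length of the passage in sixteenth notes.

10

Convert each value to sixteenth notes: quarter = 4; sixteenth note = 1; quarter = 4; sixteenth note = 1.
Adding: 4 + 1 + 4 + 1 = 10 sixteenth notes.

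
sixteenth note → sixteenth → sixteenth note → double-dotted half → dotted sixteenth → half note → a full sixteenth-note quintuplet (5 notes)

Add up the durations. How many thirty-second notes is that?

61

Each duration in thirty-second notes: sixteenth note = 2; sixteenth = 2; sixteenth note = 2; double-dotted half = 28; dotted sixteenth = 3; half note = 16; a full sixteenth-note quintuplet (5 notes) (five quintuplet sixteenths span one quarter) = 8.
Total: 2 + 2 + 2 + 28 + 3 + 16 + 8 = 61 thirty-second notes.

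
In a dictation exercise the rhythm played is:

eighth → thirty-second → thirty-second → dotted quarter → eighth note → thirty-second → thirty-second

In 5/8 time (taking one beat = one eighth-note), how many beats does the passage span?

6

One eighth-note beat = 4 thirty-second notes.
Express everything in thirty-second notes: eighth = 4; thirty-second = 1; thirty-second = 1; dotted quarter = 12; eighth note = 4; thirty-second = 1; thirty-second = 1.
Altogether 4 + 1 + 1 + 12 + 4 + 1 + 1 = 24.
24 ÷ 4 = 6 beats.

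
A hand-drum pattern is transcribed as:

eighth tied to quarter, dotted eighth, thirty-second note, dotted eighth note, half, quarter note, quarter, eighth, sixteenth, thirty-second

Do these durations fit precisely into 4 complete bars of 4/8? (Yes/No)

One bar of 4/8 = 16 thirty-second notes, so 4 bars = 64.
Each duration in thirty-second notes: eighth tied to quarter (eighth + quarter) = 12; dotted eighth = 6; thirty-second note = 1; dotted eighth note = 6; half = 16; quarter note = 8; quarter = 8; eighth = 4; sixteenth = 2; thirty-second = 1.
Altogether 12 + 6 + 1 + 6 + 16 + 8 + 8 + 4 + 2 + 1 = 64.
64 equals 64, so the answer is Yes.

Yes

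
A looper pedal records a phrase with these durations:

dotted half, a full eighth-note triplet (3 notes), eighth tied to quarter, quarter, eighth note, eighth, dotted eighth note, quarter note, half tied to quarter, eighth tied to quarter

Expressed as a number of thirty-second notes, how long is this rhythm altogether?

110

In thirty-second notes: dotted half = 24; a full eighth-note triplet (3 notes) (three triplet eighths span one quarter) = 8; eighth tied to quarter (eighth + quarter) = 12; quarter = 8; eighth note = 4; eighth = 4; dotted eighth note = 6; quarter note = 8; half tied to quarter (half + quarter) = 24; eighth tied to quarter (eighth + quarter) = 12.
Sum: 24 + 8 + 12 + 8 + 4 + 4 + 6 + 8 + 24 + 12 = 110 thirty-second notes.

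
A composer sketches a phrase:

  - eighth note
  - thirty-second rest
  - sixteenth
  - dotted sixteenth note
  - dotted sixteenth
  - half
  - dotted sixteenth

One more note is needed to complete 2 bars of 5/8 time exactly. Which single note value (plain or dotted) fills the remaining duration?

quarter note

2 bars of 5/8 = 40 thirty-second notes.
Express everything in thirty-second notes: eighth note = 4; thirty-second rest = 1; sixteenth = 2; dotted sixteenth note = 3; dotted sixteenth = 3; half = 16; dotted sixteenth = 3.
Altogether 4 + 1 + 2 + 3 + 3 + 16 + 3 = 32.
Remaining: 40 − 32 = 8 thirty-second notes, which is a quarter note.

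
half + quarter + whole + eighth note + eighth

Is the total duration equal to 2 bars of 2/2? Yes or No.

One bar of 2/2 = 8 eighth notes, so 2 bars = 16.
Working in eighth notes: half = 4; quarter = 2; whole = 8; eighth note = 1; eighth = 1.
Sum: 4 + 2 + 8 + 1 + 1 = 16.
16 equals 16, so the answer is Yes.

Yes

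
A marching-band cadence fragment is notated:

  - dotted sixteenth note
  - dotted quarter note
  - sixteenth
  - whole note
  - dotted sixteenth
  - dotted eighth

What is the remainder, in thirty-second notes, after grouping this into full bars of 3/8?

10

One bar of 3/8 = 12 thirty-second notes.
Convert each value to thirty-second notes: dotted sixteenth note = 3; dotted quarter note = 12; sixteenth = 2; whole note = 32; dotted sixteenth = 3; dotted eighth = 6.
Sum: 3 + 12 + 2 + 32 + 3 + 6 = 58.
58 ÷ 12 = 4 complete bars with 10 thirty-second notes remaining.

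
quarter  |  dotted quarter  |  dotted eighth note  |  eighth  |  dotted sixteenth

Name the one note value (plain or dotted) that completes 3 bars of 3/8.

dotted sixteenth note

3 bars of 3/8 = 36 thirty-second notes.
Working in thirty-second notes: quarter = 8; dotted quarter = 12; dotted eighth note = 6; eighth = 4; dotted sixteenth = 3.
Altogether 8 + 12 + 6 + 4 + 3 = 33.
Remaining: 36 − 33 = 3 thirty-second notes, which is a dotted sixteenth note.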